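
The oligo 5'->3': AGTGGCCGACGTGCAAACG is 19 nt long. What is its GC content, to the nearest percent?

63%

Scanning the sequence gives G=7, A=5, C=5, T=2.
G+C = 7 + 5 = 12 out of 19 bases
%GC = 12/19 × 100 = 63.16% ≈ 63%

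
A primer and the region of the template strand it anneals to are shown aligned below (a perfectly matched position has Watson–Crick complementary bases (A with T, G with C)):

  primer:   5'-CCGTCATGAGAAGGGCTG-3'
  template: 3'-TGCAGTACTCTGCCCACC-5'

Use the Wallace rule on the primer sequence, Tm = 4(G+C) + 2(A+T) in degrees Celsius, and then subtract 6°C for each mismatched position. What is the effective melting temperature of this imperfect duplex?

Primer base counts: A=4, T=3, G=7, C=4 → A+T=7, G+C=11
Perfect-match Tm = 2(7) + 4(11) = 14 + 44 = 58°C
Mismatches (positions where the bases are not complementary): 4 (at positions 1, 12, 16, 17)
Effective Tm = 58 − 4×6 = 58 − 24 = 34°C

34°C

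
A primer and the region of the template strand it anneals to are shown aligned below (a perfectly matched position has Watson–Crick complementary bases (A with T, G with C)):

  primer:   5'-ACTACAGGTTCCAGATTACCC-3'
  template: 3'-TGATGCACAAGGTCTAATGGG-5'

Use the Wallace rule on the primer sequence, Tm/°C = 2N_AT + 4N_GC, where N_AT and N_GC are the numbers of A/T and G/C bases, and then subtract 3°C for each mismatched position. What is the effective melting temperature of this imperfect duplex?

Primer base counts: A=6, T=5, G=3, C=7 → A+T=11, G+C=10
Perfect-match Tm = 2(11) + 4(10) = 22 + 40 = 62°C
Mismatches (positions where the bases are not complementary): 2 (at positions 6, 7)
Effective Tm = 62 − 2×3 = 62 − 6 = 56°C

56°C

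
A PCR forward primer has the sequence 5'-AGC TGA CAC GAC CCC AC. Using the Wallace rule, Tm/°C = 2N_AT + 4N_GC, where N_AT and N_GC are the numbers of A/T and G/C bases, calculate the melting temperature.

56°C

Scanning the sequence gives C=8, T=1, G=3, A=5.
A+T = 6, G+C = 11
Tm = 2(6) + 4(11) = 12 + 44 = 56°C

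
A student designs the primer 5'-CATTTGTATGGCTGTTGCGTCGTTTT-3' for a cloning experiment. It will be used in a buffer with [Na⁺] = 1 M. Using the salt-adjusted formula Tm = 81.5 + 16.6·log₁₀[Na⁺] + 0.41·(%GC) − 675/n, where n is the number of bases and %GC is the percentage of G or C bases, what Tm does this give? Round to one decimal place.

Length n = 26. A=2, T=13, C=4, G=7
G+C = 11, so %GC = 11/26 × 100 = 42.308%
Salt term: 16.6 × (0) = 0
GC term: 0.41 × 42.308 = 17.346; length term: −675/26 = −25.962
Tm = 81.5 + (0) + 17.346 − 25.962 = 72.884 → 72.9°C

72.9°C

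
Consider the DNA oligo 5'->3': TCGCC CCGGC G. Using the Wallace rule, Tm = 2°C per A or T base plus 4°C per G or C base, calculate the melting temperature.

G=4, A=0, C=6, T=1
A+T = 1, G+C = 10
Tm = 2(1) + 4(10) = 2 + 40 = 42°C

42°C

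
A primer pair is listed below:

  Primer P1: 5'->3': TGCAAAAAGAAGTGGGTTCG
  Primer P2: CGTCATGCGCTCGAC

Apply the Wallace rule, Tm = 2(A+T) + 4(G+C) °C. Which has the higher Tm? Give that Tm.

Primer P1, 58°C

Primer P1: A+T=11, G+C=9 → Tm = 2(11)+4(9) = 58°C
Primer P2: A+T=5, G+C=10 → Tm = 2(5)+4(10) = 50°C
58°C vs 50°C → primer P1 is higher.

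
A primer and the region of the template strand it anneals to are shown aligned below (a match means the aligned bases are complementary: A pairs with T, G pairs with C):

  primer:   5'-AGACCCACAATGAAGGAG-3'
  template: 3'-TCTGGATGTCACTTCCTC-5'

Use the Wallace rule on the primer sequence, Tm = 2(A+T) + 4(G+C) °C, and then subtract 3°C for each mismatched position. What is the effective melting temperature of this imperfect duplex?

Primer base counts: A=8, T=1, G=5, C=4 → A+T=9, G+C=9
Perfect-match Tm = 2(9) + 4(9) = 18 + 36 = 54°C
Mismatches (positions where the bases are not complementary): 2 (at positions 6, 10)
Effective Tm = 54 − 2×3 = 54 − 6 = 48°C

48°C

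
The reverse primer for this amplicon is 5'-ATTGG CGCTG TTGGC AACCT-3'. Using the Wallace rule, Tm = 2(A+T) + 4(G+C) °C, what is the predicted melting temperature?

62°C

Base counts: G=6, A=3, C=5, T=6
AT pairs contribute 9, GC pairs contribute 11.
Tm = 4·11 + 2·9 = 44 + 18 = 62°C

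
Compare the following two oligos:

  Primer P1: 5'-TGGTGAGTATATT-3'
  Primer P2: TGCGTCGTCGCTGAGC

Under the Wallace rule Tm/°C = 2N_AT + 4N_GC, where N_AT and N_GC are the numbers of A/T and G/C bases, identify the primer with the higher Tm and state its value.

Primer P1: A+T=9, G+C=4 → Tm = 2(9)+4(4) = 34°C
Primer P2: A+T=5, G+C=11 → Tm = 2(5)+4(11) = 54°C
34°C vs 54°C → primer P2 is higher.

Primer P2, 54°C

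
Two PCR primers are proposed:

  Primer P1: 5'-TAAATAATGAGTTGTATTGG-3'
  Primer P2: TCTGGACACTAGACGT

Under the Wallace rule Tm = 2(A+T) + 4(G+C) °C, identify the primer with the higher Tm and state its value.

Primer P1: A+T=15, G+C=5 → Tm = 2(15)+4(5) = 50°C
Primer P2: A+T=8, G+C=8 → Tm = 2(8)+4(8) = 48°C
50°C vs 48°C → primer P1 is higher.

Primer P1, 50°C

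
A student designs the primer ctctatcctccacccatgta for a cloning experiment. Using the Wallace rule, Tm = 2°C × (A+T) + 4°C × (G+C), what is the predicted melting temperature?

Counting bases: A=4, C=9, T=6, G=1
AT pairs contribute 10, GC pairs contribute 10.
Tm = 2×10 + 4×10 = 60°C

60°C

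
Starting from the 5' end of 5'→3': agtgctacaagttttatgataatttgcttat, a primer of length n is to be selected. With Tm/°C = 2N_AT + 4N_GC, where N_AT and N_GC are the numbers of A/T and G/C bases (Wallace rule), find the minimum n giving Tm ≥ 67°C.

First 26 bases: AGTGCTACAAGTTTTATGATAATTTG → Tm = 66°C (< 67°C)
First 27 bases: AGTGCTACAAGTTTTATGATAATTTGC → Tm = 70°C (≥ 67°C)
Since every base adds ≥2°C, Tm only increases with n, so the threshold is first crossed at n = 27.

n = 27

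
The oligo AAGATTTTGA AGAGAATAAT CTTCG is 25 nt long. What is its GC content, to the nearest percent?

Counting bases: T=8, G=5, A=10, C=2
G+C = 5 + 2 = 7 out of 25 bases
%GC = 7/25 × 100 = 28% ≈ 28%

28%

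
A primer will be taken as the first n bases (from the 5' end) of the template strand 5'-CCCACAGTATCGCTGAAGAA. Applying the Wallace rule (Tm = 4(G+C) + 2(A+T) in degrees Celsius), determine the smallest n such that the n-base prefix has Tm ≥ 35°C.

n = 12

First 11 bases: CCCACAGTATC → Tm = 34°C (< 35°C)
First 12 bases: CCCACAGTATCG → Tm = 38°C (≥ 35°C)
Each additional base adds 2°C (A/T) or 4°C (G/C), so Tm is non-decreasing in n; n = 12 is the first length to reach 35°C.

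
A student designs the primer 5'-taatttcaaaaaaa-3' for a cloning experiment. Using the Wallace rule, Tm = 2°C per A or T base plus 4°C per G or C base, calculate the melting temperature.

30°C

Base counts: A=9, C=1, G=0, T=4
AT pairs contribute 13, GC pairs contribute 1.
Tm = 2×13 + 4×1 = 30°C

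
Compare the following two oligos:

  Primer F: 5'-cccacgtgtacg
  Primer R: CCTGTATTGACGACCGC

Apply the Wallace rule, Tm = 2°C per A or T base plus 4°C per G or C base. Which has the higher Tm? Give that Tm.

Primer F: A+T=4, G+C=8 → Tm = 2(4)+4(8) = 40°C
Primer R: A+T=7, G+C=10 → Tm = 2(7)+4(10) = 54°C
40°C vs 54°C → primer R is higher.

Primer R, 54°C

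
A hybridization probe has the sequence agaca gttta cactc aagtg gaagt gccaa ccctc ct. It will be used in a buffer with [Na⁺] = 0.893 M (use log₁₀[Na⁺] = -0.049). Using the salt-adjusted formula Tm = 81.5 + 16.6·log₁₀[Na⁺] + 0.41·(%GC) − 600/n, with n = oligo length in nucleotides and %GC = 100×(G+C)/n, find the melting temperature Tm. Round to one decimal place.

Length n = 37. Base counts: G=7, T=8, A=11, C=11
G+C = 18, so %GC = 18/37 × 100 = 48.649%
Salt term: 16.6 × (-0.049) = -0.813
GC term: 0.41 × 48.649 = 19.946; length term: −600/37 = −16.216
Tm = 81.5 + (-0.813) + 19.946 − 16.216 = 84.417 → 84.4°C

84.4°C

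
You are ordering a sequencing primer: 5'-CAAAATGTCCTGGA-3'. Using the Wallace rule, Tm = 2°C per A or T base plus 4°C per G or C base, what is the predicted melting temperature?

C=3, T=3, G=3, A=5
AT pairs contribute 8, GC pairs contribute 6.
Tm = 4·6 + 2·8 = 24 + 16 = 40°C

40°C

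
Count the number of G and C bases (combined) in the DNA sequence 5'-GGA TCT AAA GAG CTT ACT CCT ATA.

9

T=7, C=5, A=8, G=4
G+C = 4 + 5 = 9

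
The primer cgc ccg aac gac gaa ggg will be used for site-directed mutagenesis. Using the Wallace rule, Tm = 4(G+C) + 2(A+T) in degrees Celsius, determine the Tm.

62°C

G=7, T=0, A=5, C=6
So N_AT = 5 and N_GC = 13.
Tm = 2×5 + 4×13 = 62°C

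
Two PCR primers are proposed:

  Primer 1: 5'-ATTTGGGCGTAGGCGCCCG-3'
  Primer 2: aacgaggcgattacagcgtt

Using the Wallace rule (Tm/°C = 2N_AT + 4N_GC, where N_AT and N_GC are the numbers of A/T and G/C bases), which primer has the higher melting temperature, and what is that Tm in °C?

Primer 1, 64°C

Primer 1: A+T=6, G+C=13 → Tm = 2(6)+4(13) = 64°C
Primer 2: A+T=10, G+C=10 → Tm = 2(10)+4(10) = 60°C
64°C vs 60°C → primer 1 is higher.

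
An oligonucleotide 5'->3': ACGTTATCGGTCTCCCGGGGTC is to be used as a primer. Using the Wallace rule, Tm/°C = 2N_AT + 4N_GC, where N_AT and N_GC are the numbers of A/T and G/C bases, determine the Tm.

72°C

Scanning the sequence gives C=7, T=6, A=2, G=7.
AT pairs contribute 8, GC pairs contribute 14.
Tm = 4·14 + 2·8 = 56 + 16 = 72°C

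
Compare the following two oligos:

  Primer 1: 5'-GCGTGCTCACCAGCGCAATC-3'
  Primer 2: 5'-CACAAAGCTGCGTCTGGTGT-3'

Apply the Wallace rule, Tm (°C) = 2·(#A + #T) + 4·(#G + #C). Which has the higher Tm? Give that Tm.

Primer 1, 66°C

Primer 1: A+T=7, G+C=13 → Tm = 2(7)+4(13) = 66°C
Primer 2: A+T=9, G+C=11 → Tm = 2(9)+4(11) = 62°C
66°C vs 62°C → primer 1 is higher.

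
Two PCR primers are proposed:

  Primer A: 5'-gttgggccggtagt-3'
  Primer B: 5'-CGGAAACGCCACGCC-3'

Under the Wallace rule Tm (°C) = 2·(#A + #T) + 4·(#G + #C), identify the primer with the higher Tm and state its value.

Primer B, 52°C

Primer A: A+T=5, G+C=9 → Tm = 2(5)+4(9) = 46°C
Primer B: A+T=4, G+C=11 → Tm = 2(4)+4(11) = 52°C
46°C vs 52°C → primer B is higher.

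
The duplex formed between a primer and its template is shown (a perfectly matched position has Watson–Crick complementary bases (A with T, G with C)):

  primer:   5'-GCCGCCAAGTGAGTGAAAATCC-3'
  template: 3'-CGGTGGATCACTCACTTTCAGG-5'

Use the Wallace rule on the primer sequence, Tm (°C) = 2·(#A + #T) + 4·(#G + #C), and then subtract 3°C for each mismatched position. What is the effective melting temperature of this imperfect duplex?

Primer base counts: A=7, T=3, G=6, C=6 → A+T=10, G+C=12
Perfect-match Tm = 2(10) + 4(12) = 20 + 48 = 68°C
Mismatches (positions where the bases are not complementary): 3 (at positions 4, 7, 19)
Effective Tm = 68 − 3×3 = 68 − 9 = 59°C

59°C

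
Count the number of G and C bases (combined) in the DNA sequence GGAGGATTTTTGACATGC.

Counting bases: C=2, G=6, T=6, A=4
G+C = 6 + 2 = 8

8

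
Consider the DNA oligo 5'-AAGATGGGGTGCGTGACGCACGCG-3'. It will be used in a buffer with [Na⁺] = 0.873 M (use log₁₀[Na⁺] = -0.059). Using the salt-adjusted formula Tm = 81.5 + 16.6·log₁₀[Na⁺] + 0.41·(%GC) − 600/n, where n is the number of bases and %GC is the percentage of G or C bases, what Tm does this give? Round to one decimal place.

82.9°C

Length n = 24. Base counts: G=11, A=5, C=5, T=3
G+C = 16, so %GC = 16/24 × 100 = 66.667%
Salt term: 16.6 × (-0.059) = -0.979
GC term: 0.41 × 66.667 = 27.333; length term: −600/24 = −25
Tm = 81.5 + (-0.979) + 27.333 − 25 = 82.854 → 82.9°C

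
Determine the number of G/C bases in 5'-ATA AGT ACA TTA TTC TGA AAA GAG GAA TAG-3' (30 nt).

8

Scanning the sequence gives T=8, C=2, A=14, G=6.
G+C = 6 + 2 = 8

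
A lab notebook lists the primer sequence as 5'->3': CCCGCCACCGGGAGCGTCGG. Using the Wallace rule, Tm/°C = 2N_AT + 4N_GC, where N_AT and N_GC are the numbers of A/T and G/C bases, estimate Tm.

74°C

A=2, G=8, C=9, T=1
A+T = 3, G+C = 17
Tm = 2×3 + 4×17 = 74°C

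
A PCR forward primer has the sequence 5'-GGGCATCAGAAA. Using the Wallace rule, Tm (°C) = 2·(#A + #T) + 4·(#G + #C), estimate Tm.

36°C

G=4, C=2, T=1, A=5
A+T = 6, G+C = 6
Tm = 4·6 + 2·6 = 24 + 12 = 36°C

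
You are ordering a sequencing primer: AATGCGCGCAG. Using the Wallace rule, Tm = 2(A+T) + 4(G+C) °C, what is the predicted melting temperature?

T=1, C=3, G=4, A=3
A+T = 4, G+C = 7
Tm = 4·7 + 2·4 = 28 + 8 = 36°C

36°C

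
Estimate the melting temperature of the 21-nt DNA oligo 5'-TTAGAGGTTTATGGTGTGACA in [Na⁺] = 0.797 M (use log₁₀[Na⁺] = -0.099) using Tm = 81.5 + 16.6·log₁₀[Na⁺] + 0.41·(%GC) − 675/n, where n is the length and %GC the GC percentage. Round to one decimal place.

63.3°C

Length n = 21. G=7, A=5, T=8, C=1
G+C = 8, so %GC = 8/21 × 100 = 38.095%
Salt term: 16.6 × (-0.099) = -1.643
GC term: 0.41 × 38.095 = 15.619; length term: −675/21 = −32.143
Tm = 81.5 + (-1.643) + 15.619 − 32.143 = 63.333 → 63.3°C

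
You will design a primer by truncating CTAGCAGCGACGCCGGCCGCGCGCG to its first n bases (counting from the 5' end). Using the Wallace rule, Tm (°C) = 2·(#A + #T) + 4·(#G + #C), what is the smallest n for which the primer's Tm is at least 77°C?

n = 22

First 21 bases: CTAGCAGCGACGCCGGCCGCG → Tm = 76°C (< 77°C)
First 22 bases: CTAGCAGCGACGCCGGCCGCGC → Tm = 80°C (≥ 77°C)
Since every base adds ≥2°C, Tm only increases with n, so the threshold is first crossed at n = 22.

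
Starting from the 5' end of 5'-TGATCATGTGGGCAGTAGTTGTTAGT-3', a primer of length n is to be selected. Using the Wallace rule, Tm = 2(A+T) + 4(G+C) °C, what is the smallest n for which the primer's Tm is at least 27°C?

First 9 bases: TGATCATGT → Tm = 24°C (< 27°C)
First 10 bases: TGATCATGTG → Tm = 28°C (≥ 27°C)
Since every base adds ≥2°C, Tm only increases with n, so the threshold is first crossed at n = 10.

n = 10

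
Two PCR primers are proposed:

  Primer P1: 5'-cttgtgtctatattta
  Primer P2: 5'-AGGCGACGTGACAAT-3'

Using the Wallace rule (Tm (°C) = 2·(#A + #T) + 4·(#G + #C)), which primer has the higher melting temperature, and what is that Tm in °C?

Primer P2, 46°C

Primer P1: A+T=12, G+C=4 → Tm = 2(12)+4(4) = 40°C
Primer P2: A+T=7, G+C=8 → Tm = 2(7)+4(8) = 46°C
40°C vs 46°C → primer P2 is higher.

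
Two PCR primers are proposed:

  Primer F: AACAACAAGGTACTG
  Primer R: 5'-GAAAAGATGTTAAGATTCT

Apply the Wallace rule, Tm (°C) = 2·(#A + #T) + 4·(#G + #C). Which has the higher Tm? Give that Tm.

Primer F: A+T=9, G+C=6 → Tm = 2(9)+4(6) = 42°C
Primer R: A+T=14, G+C=5 → Tm = 2(14)+4(5) = 48°C
42°C vs 48°C → primer R is higher.

Primer R, 48°C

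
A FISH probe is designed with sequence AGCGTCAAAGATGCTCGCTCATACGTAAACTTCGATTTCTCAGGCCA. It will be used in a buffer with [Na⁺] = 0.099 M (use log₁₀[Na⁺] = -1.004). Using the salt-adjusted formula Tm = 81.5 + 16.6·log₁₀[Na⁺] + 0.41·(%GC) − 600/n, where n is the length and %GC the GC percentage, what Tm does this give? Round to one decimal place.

Length n = 47. C=13, G=9, A=13, T=12
G+C = 22, so %GC = 22/47 × 100 = 46.809%
Salt term: 16.6 × (-1.004) = -16.666
GC term: 0.41 × 46.809 = 19.192; length term: −600/47 = −12.766
Tm = 81.5 + (-16.666) + 19.192 − 12.766 = 71.26 → 71.3°C

71.3°C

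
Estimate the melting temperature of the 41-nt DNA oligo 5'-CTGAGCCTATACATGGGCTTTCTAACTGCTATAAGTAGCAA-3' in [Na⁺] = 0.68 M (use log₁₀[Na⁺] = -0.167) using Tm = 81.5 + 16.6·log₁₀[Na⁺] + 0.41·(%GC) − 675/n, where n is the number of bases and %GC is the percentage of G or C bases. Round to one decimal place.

79.3°C

Length n = 41. Counting bases: C=9, T=12, G=8, A=12
G+C = 17, so %GC = 17/41 × 100 = 41.463%
Salt term: 16.6 × (-0.167) = -2.772
GC term: 0.41 × 41.463 = 17; length term: −675/41 = −16.463
Tm = 81.5 + (-2.772) + 17 − 16.463 = 79.265 → 79.3°C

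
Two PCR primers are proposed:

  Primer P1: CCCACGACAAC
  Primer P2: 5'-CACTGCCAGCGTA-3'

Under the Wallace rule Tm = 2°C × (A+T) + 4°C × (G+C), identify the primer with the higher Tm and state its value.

Primer P2, 42°C

Primer P1: A+T=4, G+C=7 → Tm = 2(4)+4(7) = 36°C
Primer P2: A+T=5, G+C=8 → Tm = 2(5)+4(8) = 42°C
36°C vs 42°C → primer P2 is higher.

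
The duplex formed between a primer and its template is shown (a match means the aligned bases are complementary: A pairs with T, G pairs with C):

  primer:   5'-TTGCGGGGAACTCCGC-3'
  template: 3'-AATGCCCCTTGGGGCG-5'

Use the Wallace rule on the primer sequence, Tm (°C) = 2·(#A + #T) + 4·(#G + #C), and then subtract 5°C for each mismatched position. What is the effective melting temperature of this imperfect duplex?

Primer base counts: A=2, T=3, G=6, C=5 → A+T=5, G+C=11
Perfect-match Tm = 2(5) + 4(11) = 10 + 44 = 54°C
Mismatches (positions where the bases are not complementary): 2 (at positions 3, 12)
Effective Tm = 54 − 2×5 = 54 − 10 = 44°C

44°C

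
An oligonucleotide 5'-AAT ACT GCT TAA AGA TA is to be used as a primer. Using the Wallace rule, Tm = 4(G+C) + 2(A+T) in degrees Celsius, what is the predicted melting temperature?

Counting bases: G=2, C=2, A=8, T=5
AT pairs contribute 13, GC pairs contribute 4.
Tm = 2×13 + 4×4 = 42°C

42°C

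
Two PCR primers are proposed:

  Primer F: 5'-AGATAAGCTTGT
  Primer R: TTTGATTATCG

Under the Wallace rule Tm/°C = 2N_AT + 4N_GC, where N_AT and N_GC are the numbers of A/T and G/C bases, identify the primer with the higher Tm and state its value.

Primer F: A+T=8, G+C=4 → Tm = 2(8)+4(4) = 32°C
Primer R: A+T=8, G+C=3 → Tm = 2(8)+4(3) = 28°C
32°C vs 28°C → primer F is higher.

Primer F, 32°C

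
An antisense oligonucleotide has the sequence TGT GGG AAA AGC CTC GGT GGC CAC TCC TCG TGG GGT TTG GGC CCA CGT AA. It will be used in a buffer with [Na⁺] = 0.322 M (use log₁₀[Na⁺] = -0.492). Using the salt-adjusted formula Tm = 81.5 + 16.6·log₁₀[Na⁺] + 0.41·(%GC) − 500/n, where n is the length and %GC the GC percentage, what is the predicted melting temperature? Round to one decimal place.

Length n = 50. Base counts: C=13, T=11, G=18, A=8
G+C = 31, so %GC = 31/50 × 100 = 62%
Salt term: 16.6 × (-0.492) = -8.167
GC term: 0.41 × 62 = 25.42; length term: −500/50 = −10
Tm = 81.5 + (-8.167) + 25.42 − 10 = 88.753 → 88.8°C

88.8°C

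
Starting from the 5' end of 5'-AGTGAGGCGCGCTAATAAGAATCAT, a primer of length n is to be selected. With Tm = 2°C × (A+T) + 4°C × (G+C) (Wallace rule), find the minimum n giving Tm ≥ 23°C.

n = 8

First 7 bases: AGTGAGG → Tm = 22°C (< 23°C)
First 8 bases: AGTGAGGC → Tm = 26°C (≥ 23°C)
Each additional base adds 2°C (A/T) or 4°C (G/C), so Tm is non-decreasing in n; n = 8 is the first length to reach 23°C.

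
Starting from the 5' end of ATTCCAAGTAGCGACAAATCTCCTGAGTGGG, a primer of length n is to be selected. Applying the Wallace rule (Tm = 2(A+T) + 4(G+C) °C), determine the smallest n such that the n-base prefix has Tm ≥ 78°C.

First 26 bases: ATTCCAAGTAGCGACAAATCTCCTGA → Tm = 74°C (< 78°C)
First 27 bases: ATTCCAAGTAGCGACAAATCTCCTGAG → Tm = 78°C (≥ 78°C)
Since every base adds ≥2°C, Tm only increases with n, so the threshold is first crossed at n = 27.

n = 27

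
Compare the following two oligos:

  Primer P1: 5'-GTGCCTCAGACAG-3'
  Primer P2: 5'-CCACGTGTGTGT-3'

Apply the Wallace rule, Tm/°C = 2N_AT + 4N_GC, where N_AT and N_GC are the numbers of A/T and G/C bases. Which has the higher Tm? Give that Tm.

Primer P1: A+T=5, G+C=8 → Tm = 2(5)+4(8) = 42°C
Primer P2: A+T=5, G+C=7 → Tm = 2(5)+4(7) = 38°C
42°C vs 38°C → primer P1 is higher.

Primer P1, 42°C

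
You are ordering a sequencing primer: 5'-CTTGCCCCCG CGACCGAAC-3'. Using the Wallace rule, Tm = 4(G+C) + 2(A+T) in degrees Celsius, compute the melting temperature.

66°C

C=10, T=2, A=3, G=4
So N_AT = 5 and N_GC = 14.
Tm = 2(5) + 4(14) = 10 + 56 = 66°C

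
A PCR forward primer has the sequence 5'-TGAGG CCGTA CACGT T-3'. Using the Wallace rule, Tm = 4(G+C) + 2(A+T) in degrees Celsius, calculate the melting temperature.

50°C

C=4, G=5, A=3, T=4
AT pairs contribute 7, GC pairs contribute 9.
Tm = 2×7 + 4×9 = 50°C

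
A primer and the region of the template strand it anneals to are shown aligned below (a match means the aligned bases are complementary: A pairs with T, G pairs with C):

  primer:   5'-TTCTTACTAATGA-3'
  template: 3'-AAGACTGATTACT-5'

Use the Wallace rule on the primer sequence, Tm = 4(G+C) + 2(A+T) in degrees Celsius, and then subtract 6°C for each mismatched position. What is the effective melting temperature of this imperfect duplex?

Primer base counts: A=4, T=6, G=1, C=2 → A+T=10, G+C=3
Perfect-match Tm = 2(10) + 4(3) = 20 + 12 = 32°C
Mismatches (positions where the bases are not complementary): 1 (at position 5)
Effective Tm = 32 − 1×6 = 32 − 6 = 26°C

26°C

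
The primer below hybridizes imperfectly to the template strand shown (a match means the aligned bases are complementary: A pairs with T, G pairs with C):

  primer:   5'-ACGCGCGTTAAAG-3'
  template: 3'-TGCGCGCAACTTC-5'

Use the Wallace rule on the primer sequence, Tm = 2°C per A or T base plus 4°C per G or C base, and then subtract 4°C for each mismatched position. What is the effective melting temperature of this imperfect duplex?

Primer base counts: A=4, T=2, G=4, C=3 → A+T=6, G+C=7
Perfect-match Tm = 2(6) + 4(7) = 12 + 28 = 40°C
Mismatches (positions where the bases are not complementary): 1 (at position 10)
Effective Tm = 40 − 1×4 = 40 − 4 = 36°C

36°C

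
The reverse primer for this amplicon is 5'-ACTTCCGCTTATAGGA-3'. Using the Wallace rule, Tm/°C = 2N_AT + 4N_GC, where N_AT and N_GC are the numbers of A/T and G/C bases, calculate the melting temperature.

46°C

G=3, T=5, C=4, A=4
AT pairs contribute 9, GC pairs contribute 7.
Tm = 2(9) + 4(7) = 18 + 28 = 46°C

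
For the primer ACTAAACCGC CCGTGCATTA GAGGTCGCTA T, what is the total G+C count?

16

T=7, G=7, C=9, A=8
Total G or C: 7 + 9 = 16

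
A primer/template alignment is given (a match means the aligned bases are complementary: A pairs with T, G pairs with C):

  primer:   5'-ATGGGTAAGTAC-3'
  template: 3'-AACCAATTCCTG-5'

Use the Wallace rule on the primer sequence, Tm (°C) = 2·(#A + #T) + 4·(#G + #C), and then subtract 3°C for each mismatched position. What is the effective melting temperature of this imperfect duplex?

25°C

Primer base counts: A=4, T=3, G=4, C=1 → A+T=7, G+C=5
Perfect-match Tm = 2(7) + 4(5) = 14 + 20 = 34°C
Mismatches (positions where the bases are not complementary): 3 (at positions 1, 5, 10)
Effective Tm = 34 − 3×3 = 34 − 9 = 25°C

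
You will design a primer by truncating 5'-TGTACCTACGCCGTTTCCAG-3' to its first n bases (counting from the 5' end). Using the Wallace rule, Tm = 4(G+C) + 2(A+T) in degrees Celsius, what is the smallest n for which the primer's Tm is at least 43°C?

First 13 bases: TGTACCTACGCCG → Tm = 42°C (< 43°C)
First 14 bases: TGTACCTACGCCGT → Tm = 44°C (≥ 43°C)
Since every base adds ≥2°C, Tm only increases with n, so the threshold is first crossed at n = 14.

n = 14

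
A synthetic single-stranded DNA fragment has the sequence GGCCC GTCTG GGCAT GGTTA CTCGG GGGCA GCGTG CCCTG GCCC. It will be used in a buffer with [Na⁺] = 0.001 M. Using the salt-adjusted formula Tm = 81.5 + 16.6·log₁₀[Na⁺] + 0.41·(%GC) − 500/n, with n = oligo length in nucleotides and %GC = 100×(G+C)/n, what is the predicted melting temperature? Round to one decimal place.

51.1°C

Length n = 44. Scanning the sequence gives T=8, A=3, C=15, G=18.
G+C = 33, so %GC = 33/44 × 100 = 75%
Salt term: 16.6 × (-3) = -49.8
GC term: 0.41 × 75 = 30.75; length term: −500/44 = −11.364
Tm = 81.5 + (-49.8) + 30.75 − 11.364 = 51.086 → 51.1°C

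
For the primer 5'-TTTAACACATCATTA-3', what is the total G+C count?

3

Scanning the sequence gives C=3, G=0, A=6, T=6.
G+C = 0 + 3 = 3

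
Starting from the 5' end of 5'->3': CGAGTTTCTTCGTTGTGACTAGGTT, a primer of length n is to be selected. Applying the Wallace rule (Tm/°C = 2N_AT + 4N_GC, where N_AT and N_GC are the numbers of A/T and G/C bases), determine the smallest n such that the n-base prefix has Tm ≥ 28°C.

First 9 bases: CGAGTTTCT → Tm = 26°C (< 28°C)
First 10 bases: CGAGTTTCTT → Tm = 28°C (≥ 28°C)
Each additional base adds 2°C (A/T) or 4°C (G/C), so Tm is non-decreasing in n; n = 10 is the first length to reach 28°C.

n = 10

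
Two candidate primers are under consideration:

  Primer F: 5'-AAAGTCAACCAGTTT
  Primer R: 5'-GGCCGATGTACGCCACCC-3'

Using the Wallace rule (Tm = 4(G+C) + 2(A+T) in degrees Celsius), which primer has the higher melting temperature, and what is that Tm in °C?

Primer R, 62°C

Primer F: A+T=10, G+C=5 → Tm = 2(10)+4(5) = 40°C
Primer R: A+T=5, G+C=13 → Tm = 2(5)+4(13) = 62°C
40°C vs 62°C → primer R is higher.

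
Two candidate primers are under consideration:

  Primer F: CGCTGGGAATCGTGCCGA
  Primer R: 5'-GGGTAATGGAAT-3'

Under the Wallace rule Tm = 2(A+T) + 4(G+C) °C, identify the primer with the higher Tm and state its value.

Primer F, 60°C

Primer F: A+T=6, G+C=12 → Tm = 2(6)+4(12) = 60°C
Primer R: A+T=7, G+C=5 → Tm = 2(7)+4(5) = 34°C
60°C vs 34°C → primer F is higher.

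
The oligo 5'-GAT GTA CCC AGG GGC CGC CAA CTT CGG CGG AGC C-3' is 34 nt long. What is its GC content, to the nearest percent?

Scanning the sequence gives C=12, T=4, A=6, G=12.
G+C = 12 + 12 = 24 out of 34 bases
%GC = 24/34 × 100 = 70.59% ≈ 71%

71%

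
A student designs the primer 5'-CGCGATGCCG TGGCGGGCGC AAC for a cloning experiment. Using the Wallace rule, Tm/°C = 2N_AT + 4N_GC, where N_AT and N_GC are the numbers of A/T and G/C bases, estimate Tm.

82°C

C=8, T=2, A=3, G=10
A+T = 5, G+C = 18
Tm = 4·18 + 2·5 = 72 + 10 = 82°C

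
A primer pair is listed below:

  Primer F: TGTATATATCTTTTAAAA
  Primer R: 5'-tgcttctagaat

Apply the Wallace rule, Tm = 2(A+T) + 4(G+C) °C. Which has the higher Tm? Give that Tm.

Primer F: A+T=16, G+C=2 → Tm = 2(16)+4(2) = 40°C
Primer R: A+T=8, G+C=4 → Tm = 2(8)+4(4) = 32°C
40°C vs 32°C → primer F is higher.

Primer F, 40°C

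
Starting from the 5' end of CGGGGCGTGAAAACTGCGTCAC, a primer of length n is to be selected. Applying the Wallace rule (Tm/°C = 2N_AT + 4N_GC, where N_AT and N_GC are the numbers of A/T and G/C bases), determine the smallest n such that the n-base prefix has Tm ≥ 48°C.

n = 15

First 14 bases: CGGGGCGTGAAAAC → Tm = 46°C (< 48°C)
First 15 bases: CGGGGCGTGAAAACT → Tm = 48°C (≥ 48°C)
Since every base adds ≥2°C, Tm only increases with n, so the threshold is first crossed at n = 15.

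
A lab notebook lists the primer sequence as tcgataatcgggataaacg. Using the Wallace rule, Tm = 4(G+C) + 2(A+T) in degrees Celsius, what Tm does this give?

54°C

Scanning the sequence gives T=4, G=5, A=7, C=3.
So N_AT = 11 and N_GC = 8.
Tm = 2×11 + 4×8 = 54°C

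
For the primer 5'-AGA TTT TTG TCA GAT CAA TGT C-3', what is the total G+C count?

7

Base counts: C=3, A=6, T=9, G=4
Total G or C: 4 + 3 = 7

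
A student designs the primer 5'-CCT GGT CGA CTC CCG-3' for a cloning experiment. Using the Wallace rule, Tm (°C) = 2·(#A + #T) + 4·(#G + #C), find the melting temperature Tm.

52°C

Base counts: G=4, A=1, C=7, T=3
A+T = 4, G+C = 11
Tm = 2×4 + 4×11 = 52°C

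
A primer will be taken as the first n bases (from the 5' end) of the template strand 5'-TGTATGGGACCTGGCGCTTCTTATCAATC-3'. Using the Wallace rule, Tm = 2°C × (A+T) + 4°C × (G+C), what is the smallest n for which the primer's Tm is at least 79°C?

n = 27

First 26 bases: TGTATGGGACCTGGCGCTTCTTATCA → Tm = 78°C (< 79°C)
First 27 bases: TGTATGGGACCTGGCGCTTCTTATCAA → Tm = 80°C (≥ 79°C)
Each additional base adds 2°C (A/T) or 4°C (G/C), so Tm is non-decreasing in n; n = 27 is the first length to reach 79°C.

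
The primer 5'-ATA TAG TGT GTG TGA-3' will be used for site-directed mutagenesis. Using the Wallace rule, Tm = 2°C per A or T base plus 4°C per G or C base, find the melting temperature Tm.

Scanning the sequence gives C=0, G=5, A=4, T=6.
AT pairs contribute 10, GC pairs contribute 5.
Tm = 2(10) + 4(5) = 20 + 20 = 40°C

40°C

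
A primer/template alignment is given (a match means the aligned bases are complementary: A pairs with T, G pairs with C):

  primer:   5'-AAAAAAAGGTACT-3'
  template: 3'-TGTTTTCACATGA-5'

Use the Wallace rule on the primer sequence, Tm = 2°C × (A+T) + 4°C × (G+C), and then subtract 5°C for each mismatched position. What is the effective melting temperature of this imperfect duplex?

Primer base counts: A=8, T=2, G=2, C=1 → A+T=10, G+C=3
Perfect-match Tm = 2(10) + 4(3) = 20 + 12 = 32°C
Mismatches (positions where the bases are not complementary): 3 (at positions 2, 7, 8)
Effective Tm = 32 − 3×5 = 32 − 15 = 17°C

17°C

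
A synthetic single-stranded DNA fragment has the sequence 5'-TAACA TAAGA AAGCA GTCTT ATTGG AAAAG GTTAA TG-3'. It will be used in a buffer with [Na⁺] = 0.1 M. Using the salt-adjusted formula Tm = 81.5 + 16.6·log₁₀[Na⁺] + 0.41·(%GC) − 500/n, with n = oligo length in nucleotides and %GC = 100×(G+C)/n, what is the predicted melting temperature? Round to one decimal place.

63.6°C

Length n = 37. Counting bases: G=8, C=3, A=16, T=10
G+C = 11, so %GC = 11/37 × 100 = 29.73%
Salt term: 16.6 × (-1) = -16.6
GC term: 0.41 × 29.73 = 12.189; length term: −500/37 = −13.514
Tm = 81.5 + (-16.6) + 12.189 − 13.514 = 63.575 → 63.6°C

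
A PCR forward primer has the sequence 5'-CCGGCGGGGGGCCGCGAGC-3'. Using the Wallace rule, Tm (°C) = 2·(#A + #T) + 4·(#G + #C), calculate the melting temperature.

Base counts: T=0, G=11, C=7, A=1
So N_AT = 1 and N_GC = 18.
Tm = 4·18 + 2·1 = 72 + 2 = 74°C

74°C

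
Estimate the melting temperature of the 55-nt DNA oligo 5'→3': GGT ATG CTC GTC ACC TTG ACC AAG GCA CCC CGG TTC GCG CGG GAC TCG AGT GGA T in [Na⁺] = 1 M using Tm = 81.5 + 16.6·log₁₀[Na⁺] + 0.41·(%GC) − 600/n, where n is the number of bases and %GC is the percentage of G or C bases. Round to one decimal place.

96.7°C

Length n = 55. Counting bases: T=11, A=9, C=17, G=18
G+C = 35, so %GC = 35/55 × 100 = 63.636%
Salt term: 16.6 × (0) = 0
GC term: 0.41 × 63.636 = 26.091; length term: −600/55 = −10.909
Tm = 81.5 + (0) + 26.091 − 10.909 = 96.682 → 96.7°C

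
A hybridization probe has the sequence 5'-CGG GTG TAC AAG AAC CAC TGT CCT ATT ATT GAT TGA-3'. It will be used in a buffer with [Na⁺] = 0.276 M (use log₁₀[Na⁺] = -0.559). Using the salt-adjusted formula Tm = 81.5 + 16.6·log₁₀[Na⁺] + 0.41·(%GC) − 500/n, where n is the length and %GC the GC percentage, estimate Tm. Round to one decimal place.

Length n = 36. Scanning the sequence gives A=10, G=8, C=7, T=11.
G+C = 15, so %GC = 15/36 × 100 = 41.667%
Salt term: 16.6 × (-0.559) = -9.279
GC term: 0.41 × 41.667 = 17.083; length term: −500/36 = −13.889
Tm = 81.5 + (-9.279) + 17.083 − 13.889 = 75.415 → 75.4°C

75.4°C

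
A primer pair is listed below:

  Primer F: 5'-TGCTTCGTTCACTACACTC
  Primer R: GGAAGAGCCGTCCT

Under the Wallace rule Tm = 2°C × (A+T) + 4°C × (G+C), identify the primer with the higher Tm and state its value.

Primer F, 56°C

Primer F: A+T=10, G+C=9 → Tm = 2(10)+4(9) = 56°C
Primer R: A+T=5, G+C=9 → Tm = 2(5)+4(9) = 46°C
56°C vs 46°C → primer F is higher.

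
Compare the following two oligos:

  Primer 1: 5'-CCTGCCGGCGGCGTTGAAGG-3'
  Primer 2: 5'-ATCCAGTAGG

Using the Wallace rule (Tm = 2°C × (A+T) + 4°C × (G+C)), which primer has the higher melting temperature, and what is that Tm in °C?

Primer 1: A+T=5, G+C=15 → Tm = 2(5)+4(15) = 70°C
Primer 2: A+T=5, G+C=5 → Tm = 2(5)+4(5) = 30°C
70°C vs 30°C → primer 1 is higher.

Primer 1, 70°C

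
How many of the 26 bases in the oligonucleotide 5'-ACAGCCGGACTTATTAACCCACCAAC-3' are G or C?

13

Counting bases: T=4, C=10, G=3, A=9
G+C = 3 + 10 = 13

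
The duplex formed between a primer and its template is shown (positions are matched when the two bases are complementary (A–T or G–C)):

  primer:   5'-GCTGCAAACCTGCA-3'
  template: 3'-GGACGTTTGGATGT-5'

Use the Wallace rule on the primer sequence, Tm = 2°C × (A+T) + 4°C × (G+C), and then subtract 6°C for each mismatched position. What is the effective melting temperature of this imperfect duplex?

Primer base counts: A=4, T=2, G=3, C=5 → A+T=6, G+C=8
Perfect-match Tm = 2(6) + 4(8) = 12 + 32 = 44°C
Mismatches (positions where the bases are not complementary): 2 (at positions 1, 12)
Effective Tm = 44 − 2×6 = 44 − 12 = 32°C

32°C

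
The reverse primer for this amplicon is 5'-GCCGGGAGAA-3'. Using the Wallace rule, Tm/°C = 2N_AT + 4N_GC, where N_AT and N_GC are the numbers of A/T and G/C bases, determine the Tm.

Counting bases: A=3, C=2, T=0, G=5
A+T = 3, G+C = 7
Tm = 2×3 + 4×7 = 34°C

34°C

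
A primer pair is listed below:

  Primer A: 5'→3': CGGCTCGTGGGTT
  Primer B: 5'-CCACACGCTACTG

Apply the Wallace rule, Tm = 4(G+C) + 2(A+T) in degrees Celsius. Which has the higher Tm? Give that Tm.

Primer A, 44°C

Primer A: A+T=4, G+C=9 → Tm = 2(4)+4(9) = 44°C
Primer B: A+T=5, G+C=8 → Tm = 2(5)+4(8) = 42°C
44°C vs 42°C → primer A is higher.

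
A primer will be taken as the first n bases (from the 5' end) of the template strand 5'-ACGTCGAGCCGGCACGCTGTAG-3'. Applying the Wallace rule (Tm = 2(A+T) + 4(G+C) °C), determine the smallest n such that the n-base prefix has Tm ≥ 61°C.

First 17 bases: ACGTCGAGCCGGCACGC → Tm = 60°C (< 61°C)
First 18 bases: ACGTCGAGCCGGCACGCT → Tm = 62°C (≥ 61°C)
Since every base adds ≥2°C, Tm only increases with n, so the threshold is first crossed at n = 18.

n = 18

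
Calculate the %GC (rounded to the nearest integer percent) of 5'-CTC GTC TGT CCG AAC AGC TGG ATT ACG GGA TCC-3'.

58%

Scanning the sequence gives A=6, T=8, C=10, G=9.
G+C = 9 + 10 = 19 out of 33 bases
%GC = 19/33 × 100 = 57.58% ≈ 58%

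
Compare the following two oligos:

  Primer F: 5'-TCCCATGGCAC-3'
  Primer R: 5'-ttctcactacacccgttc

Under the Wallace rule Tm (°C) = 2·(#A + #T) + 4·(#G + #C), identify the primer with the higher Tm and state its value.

Primer F: A+T=4, G+C=7 → Tm = 2(4)+4(7) = 36°C
Primer R: A+T=9, G+C=9 → Tm = 2(9)+4(9) = 54°C
36°C vs 54°C → primer R is higher.

Primer R, 54°C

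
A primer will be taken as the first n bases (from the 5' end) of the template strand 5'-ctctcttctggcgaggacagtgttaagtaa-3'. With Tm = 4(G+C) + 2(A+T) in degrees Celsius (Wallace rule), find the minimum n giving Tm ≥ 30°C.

n = 10

First 9 bases: CTCTCTTCT → Tm = 26°C (< 30°C)
First 10 bases: CTCTCTTCTG → Tm = 30°C (≥ 30°C)
Since every base adds ≥2°C, Tm only increases with n, so the threshold is first crossed at n = 10.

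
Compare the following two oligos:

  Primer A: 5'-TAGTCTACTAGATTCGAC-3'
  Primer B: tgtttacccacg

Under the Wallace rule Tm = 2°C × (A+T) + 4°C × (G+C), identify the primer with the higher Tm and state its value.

Primer A, 50°C

Primer A: A+T=11, G+C=7 → Tm = 2(11)+4(7) = 50°C
Primer B: A+T=6, G+C=6 → Tm = 2(6)+4(6) = 36°C
50°C vs 36°C → primer A is higher.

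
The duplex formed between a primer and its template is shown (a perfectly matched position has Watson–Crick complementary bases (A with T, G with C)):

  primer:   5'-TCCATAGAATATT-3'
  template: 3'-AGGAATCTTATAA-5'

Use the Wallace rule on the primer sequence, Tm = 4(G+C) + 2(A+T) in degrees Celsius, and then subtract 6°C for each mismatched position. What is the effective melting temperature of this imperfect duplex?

Primer base counts: A=5, T=5, G=1, C=2 → A+T=10, G+C=3
Perfect-match Tm = 2(10) + 4(3) = 20 + 12 = 32°C
Mismatches (positions where the bases are not complementary): 1 (at position 4)
Effective Tm = 32 − 1×6 = 32 − 6 = 26°C

26°C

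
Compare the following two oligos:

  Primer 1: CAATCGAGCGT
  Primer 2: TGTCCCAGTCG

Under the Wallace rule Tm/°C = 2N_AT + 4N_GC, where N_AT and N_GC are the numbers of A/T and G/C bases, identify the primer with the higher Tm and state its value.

Primer 2, 36°C

Primer 1: A+T=5, G+C=6 → Tm = 2(5)+4(6) = 34°C
Primer 2: A+T=4, G+C=7 → Tm = 2(4)+4(7) = 36°C
34°C vs 36°C → primer 2 is higher.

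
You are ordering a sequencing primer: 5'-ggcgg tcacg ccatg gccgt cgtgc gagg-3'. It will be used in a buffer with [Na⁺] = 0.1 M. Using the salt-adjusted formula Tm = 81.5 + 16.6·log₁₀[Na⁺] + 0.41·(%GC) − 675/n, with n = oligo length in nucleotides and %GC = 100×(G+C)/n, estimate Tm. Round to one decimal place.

Length n = 29. Base counts: A=3, T=4, C=9, G=13
G+C = 22, so %GC = 22/29 × 100 = 75.862%
Salt term: 16.6 × (-1) = -16.6
GC term: 0.41 × 75.862 = 31.103; length term: −675/29 = −23.276
Tm = 81.5 + (-16.6) + 31.103 − 23.276 = 72.727 → 72.7°C

72.7°C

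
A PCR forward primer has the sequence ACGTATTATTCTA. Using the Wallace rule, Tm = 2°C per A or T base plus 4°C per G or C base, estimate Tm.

Counting bases: G=1, T=6, C=2, A=4
So N_AT = 10 and N_GC = 3.
Tm = 2×10 + 4×3 = 32°C

32°C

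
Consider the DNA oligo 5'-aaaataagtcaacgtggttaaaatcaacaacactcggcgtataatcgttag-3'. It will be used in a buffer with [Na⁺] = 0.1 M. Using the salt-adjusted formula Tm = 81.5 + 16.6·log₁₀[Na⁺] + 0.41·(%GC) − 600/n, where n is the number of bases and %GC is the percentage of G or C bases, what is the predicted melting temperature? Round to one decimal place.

Length n = 51. Scanning the sequence gives C=9, G=9, T=12, A=21.
G+C = 18, so %GC = 18/51 × 100 = 35.294%
Salt term: 16.6 × (-1) = -16.6
GC term: 0.41 × 35.294 = 14.471; length term: −600/51 = −11.765
Tm = 81.5 + (-16.6) + 14.471 − 11.765 = 67.606 → 67.6°C

67.6°C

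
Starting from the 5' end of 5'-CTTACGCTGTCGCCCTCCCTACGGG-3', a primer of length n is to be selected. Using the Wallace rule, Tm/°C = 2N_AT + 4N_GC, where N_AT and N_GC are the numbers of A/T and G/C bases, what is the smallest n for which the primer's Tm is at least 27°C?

First 8 bases: CTTACGCT → Tm = 24°C (< 27°C)
First 9 bases: CTTACGCTG → Tm = 28°C (≥ 27°C)
Since every base adds ≥2°C, Tm only increases with n, so the threshold is first crossed at n = 9.

n = 9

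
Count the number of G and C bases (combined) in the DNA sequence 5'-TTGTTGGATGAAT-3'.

4

T=6, C=0, A=3, G=4
G+C = 4 + 0 = 4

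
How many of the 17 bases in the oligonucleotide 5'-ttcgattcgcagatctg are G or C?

8

Scanning the sequence gives T=6, G=4, C=4, A=3.
G+C = 4 + 4 = 8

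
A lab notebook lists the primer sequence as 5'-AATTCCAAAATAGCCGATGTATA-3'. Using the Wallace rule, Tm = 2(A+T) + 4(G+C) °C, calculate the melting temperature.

Counting bases: C=4, G=3, A=10, T=6
A+T = 16, G+C = 7
Tm = 2(16) + 4(7) = 32 + 28 = 60°C

60°C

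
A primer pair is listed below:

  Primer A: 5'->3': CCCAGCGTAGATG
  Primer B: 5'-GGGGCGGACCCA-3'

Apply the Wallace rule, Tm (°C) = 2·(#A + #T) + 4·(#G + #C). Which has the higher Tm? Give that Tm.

Primer A: A+T=5, G+C=8 → Tm = 2(5)+4(8) = 42°C
Primer B: A+T=2, G+C=10 → Tm = 2(2)+4(10) = 44°C
42°C vs 44°C → primer B is higher.

Primer B, 44°C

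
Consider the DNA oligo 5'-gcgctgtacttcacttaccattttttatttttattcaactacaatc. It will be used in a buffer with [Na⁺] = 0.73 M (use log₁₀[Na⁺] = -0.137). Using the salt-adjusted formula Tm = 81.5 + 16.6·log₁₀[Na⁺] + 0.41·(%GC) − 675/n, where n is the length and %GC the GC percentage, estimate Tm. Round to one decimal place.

Length n = 46. Counting bases: A=11, T=21, C=11, G=3
G+C = 14, so %GC = 14/46 × 100 = 30.435%
Salt term: 16.6 × (-0.137) = -2.274
GC term: 0.41 × 30.435 = 12.478; length term: −675/46 = −14.674
Tm = 81.5 + (-2.274) + 12.478 − 14.674 = 77.03 → 77.0°C

77.0°C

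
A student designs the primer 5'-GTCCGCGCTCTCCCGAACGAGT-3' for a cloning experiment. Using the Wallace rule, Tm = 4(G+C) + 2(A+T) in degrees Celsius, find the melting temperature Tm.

Base counts: C=9, G=6, T=4, A=3
So N_AT = 7 and N_GC = 15.
Tm = 4·15 + 2·7 = 60 + 14 = 74°C

74°C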